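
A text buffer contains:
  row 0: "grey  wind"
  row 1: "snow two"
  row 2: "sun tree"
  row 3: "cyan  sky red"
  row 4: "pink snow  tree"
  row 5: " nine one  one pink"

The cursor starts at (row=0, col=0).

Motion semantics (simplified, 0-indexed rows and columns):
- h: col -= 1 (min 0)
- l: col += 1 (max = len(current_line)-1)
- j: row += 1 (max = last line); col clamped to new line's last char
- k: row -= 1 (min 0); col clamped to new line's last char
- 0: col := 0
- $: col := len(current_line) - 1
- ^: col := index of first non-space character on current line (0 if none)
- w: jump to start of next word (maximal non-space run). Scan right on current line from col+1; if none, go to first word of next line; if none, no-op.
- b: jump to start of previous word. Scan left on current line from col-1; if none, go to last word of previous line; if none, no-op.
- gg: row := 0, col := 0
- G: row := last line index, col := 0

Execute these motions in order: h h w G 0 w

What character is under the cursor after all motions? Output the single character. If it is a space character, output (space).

After 1 (h): row=0 col=0 char='g'
After 2 (h): row=0 col=0 char='g'
After 3 (w): row=0 col=6 char='w'
After 4 (G): row=5 col=0 char='_'
After 5 (0): row=5 col=0 char='_'
After 6 (w): row=5 col=1 char='n'

Answer: n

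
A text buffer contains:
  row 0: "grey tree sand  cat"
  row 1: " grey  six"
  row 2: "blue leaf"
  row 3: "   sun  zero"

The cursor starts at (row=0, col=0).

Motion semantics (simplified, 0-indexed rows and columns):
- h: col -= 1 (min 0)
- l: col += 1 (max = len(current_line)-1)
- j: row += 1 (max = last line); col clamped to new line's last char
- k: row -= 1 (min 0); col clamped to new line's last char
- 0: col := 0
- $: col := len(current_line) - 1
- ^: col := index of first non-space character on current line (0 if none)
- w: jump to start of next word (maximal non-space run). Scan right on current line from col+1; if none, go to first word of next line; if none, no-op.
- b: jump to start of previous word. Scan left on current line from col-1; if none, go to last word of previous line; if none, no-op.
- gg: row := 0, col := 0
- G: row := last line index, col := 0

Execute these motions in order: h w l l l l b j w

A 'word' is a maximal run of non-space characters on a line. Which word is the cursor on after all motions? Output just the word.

Answer: six

Derivation:
After 1 (h): row=0 col=0 char='g'
After 2 (w): row=0 col=5 char='t'
After 3 (l): row=0 col=6 char='r'
After 4 (l): row=0 col=7 char='e'
After 5 (l): row=0 col=8 char='e'
After 6 (l): row=0 col=9 char='_'
After 7 (b): row=0 col=5 char='t'
After 8 (j): row=1 col=5 char='_'
After 9 (w): row=1 col=7 char='s'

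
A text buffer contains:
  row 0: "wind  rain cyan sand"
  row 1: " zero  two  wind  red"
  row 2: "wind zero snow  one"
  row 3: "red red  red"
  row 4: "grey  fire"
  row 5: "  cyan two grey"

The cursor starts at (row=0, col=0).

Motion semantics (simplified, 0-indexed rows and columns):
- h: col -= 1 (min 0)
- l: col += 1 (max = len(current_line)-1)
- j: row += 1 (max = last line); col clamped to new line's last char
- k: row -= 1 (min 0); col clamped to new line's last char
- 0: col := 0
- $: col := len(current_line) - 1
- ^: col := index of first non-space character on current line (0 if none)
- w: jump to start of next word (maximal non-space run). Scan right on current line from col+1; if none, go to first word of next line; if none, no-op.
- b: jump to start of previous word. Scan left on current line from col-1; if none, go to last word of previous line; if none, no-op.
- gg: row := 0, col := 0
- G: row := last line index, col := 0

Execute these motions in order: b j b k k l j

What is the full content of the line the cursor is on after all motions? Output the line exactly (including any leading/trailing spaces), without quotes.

Answer:  zero  two  wind  red

Derivation:
After 1 (b): row=0 col=0 char='w'
After 2 (j): row=1 col=0 char='_'
After 3 (b): row=0 col=16 char='s'
After 4 (k): row=0 col=16 char='s'
After 5 (k): row=0 col=16 char='s'
After 6 (l): row=0 col=17 char='a'
After 7 (j): row=1 col=17 char='_'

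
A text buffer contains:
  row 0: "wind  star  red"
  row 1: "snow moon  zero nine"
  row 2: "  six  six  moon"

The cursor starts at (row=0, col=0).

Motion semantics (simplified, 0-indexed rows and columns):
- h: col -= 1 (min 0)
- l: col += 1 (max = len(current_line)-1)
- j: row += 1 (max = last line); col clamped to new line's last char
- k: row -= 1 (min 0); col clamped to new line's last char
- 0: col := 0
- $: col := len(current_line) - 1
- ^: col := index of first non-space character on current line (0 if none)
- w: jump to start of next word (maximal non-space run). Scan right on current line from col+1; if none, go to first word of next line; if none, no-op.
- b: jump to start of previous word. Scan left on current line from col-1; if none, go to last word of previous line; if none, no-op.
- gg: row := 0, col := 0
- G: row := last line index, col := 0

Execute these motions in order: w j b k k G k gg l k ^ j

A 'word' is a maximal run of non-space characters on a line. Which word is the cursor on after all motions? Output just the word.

Answer: snow

Derivation:
After 1 (w): row=0 col=6 char='s'
After 2 (j): row=1 col=6 char='o'
After 3 (b): row=1 col=5 char='m'
After 4 (k): row=0 col=5 char='_'
After 5 (k): row=0 col=5 char='_'
After 6 (G): row=2 col=0 char='_'
After 7 (k): row=1 col=0 char='s'
After 8 (gg): row=0 col=0 char='w'
After 9 (l): row=0 col=1 char='i'
After 10 (k): row=0 col=1 char='i'
After 11 (^): row=0 col=0 char='w'
After 12 (j): row=1 col=0 char='s'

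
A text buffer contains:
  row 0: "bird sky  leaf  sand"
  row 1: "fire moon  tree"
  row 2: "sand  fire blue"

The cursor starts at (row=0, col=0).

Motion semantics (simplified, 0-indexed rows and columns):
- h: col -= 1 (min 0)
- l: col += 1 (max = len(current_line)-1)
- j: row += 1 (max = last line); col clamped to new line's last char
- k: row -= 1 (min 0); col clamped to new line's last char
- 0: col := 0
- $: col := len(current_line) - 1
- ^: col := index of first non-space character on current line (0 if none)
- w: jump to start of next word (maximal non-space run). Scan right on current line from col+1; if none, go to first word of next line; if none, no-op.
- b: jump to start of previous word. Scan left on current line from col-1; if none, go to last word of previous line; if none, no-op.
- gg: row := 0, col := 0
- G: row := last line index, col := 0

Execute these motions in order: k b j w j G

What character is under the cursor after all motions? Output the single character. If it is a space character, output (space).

After 1 (k): row=0 col=0 char='b'
After 2 (b): row=0 col=0 char='b'
After 3 (j): row=1 col=0 char='f'
After 4 (w): row=1 col=5 char='m'
After 5 (j): row=2 col=5 char='_'
After 6 (G): row=2 col=0 char='s'

Answer: s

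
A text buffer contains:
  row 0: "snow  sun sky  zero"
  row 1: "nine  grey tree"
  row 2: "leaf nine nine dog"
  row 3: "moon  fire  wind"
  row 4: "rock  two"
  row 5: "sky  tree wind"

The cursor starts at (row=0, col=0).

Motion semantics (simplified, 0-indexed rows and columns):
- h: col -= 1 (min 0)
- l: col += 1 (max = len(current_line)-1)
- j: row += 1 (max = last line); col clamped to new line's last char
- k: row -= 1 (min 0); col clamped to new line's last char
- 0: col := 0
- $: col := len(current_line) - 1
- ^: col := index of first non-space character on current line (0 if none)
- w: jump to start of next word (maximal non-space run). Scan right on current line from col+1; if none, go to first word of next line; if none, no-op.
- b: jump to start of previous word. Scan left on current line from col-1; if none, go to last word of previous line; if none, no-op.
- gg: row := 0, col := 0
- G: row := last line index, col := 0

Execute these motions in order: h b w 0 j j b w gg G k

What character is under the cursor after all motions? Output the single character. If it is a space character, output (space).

Answer: r

Derivation:
After 1 (h): row=0 col=0 char='s'
After 2 (b): row=0 col=0 char='s'
After 3 (w): row=0 col=6 char='s'
After 4 (0): row=0 col=0 char='s'
After 5 (j): row=1 col=0 char='n'
After 6 (j): row=2 col=0 char='l'
After 7 (b): row=1 col=11 char='t'
After 8 (w): row=2 col=0 char='l'
After 9 (gg): row=0 col=0 char='s'
After 10 (G): row=5 col=0 char='s'
After 11 (k): row=4 col=0 char='r'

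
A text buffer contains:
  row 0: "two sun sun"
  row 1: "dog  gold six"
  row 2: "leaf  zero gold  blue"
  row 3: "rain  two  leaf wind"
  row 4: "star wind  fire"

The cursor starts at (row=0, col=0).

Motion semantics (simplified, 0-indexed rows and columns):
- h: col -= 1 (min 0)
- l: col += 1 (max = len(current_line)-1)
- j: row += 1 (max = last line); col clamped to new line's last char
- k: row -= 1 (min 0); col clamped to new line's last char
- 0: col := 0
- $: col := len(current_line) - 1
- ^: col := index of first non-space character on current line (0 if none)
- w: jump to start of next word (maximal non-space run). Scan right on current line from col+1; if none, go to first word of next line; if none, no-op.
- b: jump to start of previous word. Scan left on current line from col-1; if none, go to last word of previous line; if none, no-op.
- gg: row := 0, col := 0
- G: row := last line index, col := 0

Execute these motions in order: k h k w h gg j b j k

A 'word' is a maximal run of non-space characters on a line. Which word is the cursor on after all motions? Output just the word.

Answer: sun

Derivation:
After 1 (k): row=0 col=0 char='t'
After 2 (h): row=0 col=0 char='t'
After 3 (k): row=0 col=0 char='t'
After 4 (w): row=0 col=4 char='s'
After 5 (h): row=0 col=3 char='_'
After 6 (gg): row=0 col=0 char='t'
After 7 (j): row=1 col=0 char='d'
After 8 (b): row=0 col=8 char='s'
After 9 (j): row=1 col=8 char='d'
After 10 (k): row=0 col=8 char='s'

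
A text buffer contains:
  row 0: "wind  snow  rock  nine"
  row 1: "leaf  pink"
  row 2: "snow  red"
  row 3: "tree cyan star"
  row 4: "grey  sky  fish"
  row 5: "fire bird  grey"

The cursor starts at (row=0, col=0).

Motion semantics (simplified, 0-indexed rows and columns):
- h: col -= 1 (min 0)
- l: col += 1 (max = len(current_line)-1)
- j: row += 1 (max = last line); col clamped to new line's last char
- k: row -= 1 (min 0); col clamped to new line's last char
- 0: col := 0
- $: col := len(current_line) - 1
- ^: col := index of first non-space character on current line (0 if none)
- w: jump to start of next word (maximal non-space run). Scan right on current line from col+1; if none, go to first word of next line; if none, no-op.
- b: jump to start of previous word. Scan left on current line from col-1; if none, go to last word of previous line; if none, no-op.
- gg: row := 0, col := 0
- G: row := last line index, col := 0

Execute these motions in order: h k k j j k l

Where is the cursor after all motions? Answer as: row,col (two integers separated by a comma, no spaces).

After 1 (h): row=0 col=0 char='w'
After 2 (k): row=0 col=0 char='w'
After 3 (k): row=0 col=0 char='w'
After 4 (j): row=1 col=0 char='l'
After 5 (j): row=2 col=0 char='s'
After 6 (k): row=1 col=0 char='l'
After 7 (l): row=1 col=1 char='e'

Answer: 1,1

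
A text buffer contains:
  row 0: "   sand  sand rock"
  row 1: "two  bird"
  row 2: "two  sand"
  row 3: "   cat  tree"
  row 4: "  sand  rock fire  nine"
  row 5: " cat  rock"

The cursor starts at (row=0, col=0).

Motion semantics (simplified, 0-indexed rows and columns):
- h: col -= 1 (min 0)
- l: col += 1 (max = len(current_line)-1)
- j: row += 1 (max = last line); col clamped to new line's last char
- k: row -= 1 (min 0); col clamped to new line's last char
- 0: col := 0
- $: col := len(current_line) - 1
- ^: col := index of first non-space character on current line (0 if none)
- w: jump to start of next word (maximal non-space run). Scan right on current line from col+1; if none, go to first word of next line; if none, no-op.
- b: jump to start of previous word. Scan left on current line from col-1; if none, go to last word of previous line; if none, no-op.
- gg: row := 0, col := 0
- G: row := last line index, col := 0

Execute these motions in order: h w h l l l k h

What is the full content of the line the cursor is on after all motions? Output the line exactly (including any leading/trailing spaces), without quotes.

After 1 (h): row=0 col=0 char='_'
After 2 (w): row=0 col=3 char='s'
After 3 (h): row=0 col=2 char='_'
After 4 (l): row=0 col=3 char='s'
After 5 (l): row=0 col=4 char='a'
After 6 (l): row=0 col=5 char='n'
After 7 (k): row=0 col=5 char='n'
After 8 (h): row=0 col=4 char='a'

Answer:    sand  sand rock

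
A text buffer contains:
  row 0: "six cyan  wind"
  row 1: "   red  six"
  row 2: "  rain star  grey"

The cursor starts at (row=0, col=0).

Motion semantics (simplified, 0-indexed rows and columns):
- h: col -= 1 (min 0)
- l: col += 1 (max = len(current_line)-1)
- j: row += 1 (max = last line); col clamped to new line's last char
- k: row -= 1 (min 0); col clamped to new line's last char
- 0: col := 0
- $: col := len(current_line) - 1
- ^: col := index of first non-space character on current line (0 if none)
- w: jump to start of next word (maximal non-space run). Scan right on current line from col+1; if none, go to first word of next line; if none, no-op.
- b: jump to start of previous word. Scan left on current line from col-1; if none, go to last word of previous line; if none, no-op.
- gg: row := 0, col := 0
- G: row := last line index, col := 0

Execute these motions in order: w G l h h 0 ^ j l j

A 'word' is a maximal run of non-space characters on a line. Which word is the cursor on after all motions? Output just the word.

Answer: rain

Derivation:
After 1 (w): row=0 col=4 char='c'
After 2 (G): row=2 col=0 char='_'
After 3 (l): row=2 col=1 char='_'
After 4 (h): row=2 col=0 char='_'
After 5 (h): row=2 col=0 char='_'
After 6 (0): row=2 col=0 char='_'
After 7 (^): row=2 col=2 char='r'
After 8 (j): row=2 col=2 char='r'
After 9 (l): row=2 col=3 char='a'
After 10 (j): row=2 col=3 char='a'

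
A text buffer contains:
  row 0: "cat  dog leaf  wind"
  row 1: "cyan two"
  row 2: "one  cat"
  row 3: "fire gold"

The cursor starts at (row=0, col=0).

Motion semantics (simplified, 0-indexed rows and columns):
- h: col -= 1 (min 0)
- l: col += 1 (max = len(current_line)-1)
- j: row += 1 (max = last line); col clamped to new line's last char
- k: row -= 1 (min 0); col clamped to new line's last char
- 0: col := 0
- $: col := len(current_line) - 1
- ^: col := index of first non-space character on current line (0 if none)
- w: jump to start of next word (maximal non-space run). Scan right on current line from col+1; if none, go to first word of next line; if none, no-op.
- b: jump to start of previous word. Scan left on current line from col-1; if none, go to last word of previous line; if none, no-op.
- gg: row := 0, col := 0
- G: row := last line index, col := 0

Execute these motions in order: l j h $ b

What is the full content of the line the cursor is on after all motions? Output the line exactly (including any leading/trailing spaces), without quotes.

After 1 (l): row=0 col=1 char='a'
After 2 (j): row=1 col=1 char='y'
After 3 (h): row=1 col=0 char='c'
After 4 ($): row=1 col=7 char='o'
After 5 (b): row=1 col=5 char='t'

Answer: cyan two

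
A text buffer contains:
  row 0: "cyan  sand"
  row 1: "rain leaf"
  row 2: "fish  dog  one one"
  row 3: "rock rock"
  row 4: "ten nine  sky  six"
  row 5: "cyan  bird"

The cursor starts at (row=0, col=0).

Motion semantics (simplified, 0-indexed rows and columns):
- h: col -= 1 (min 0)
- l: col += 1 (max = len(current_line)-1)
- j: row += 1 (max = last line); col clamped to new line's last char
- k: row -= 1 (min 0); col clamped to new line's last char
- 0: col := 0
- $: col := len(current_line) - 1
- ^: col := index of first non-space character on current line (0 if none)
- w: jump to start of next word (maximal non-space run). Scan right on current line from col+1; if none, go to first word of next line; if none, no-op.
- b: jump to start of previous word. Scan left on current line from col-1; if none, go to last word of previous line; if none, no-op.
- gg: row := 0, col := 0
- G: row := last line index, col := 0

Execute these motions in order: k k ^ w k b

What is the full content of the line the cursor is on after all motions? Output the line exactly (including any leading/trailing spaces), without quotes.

After 1 (k): row=0 col=0 char='c'
After 2 (k): row=0 col=0 char='c'
After 3 (^): row=0 col=0 char='c'
After 4 (w): row=0 col=6 char='s'
After 5 (k): row=0 col=6 char='s'
After 6 (b): row=0 col=0 char='c'

Answer: cyan  sand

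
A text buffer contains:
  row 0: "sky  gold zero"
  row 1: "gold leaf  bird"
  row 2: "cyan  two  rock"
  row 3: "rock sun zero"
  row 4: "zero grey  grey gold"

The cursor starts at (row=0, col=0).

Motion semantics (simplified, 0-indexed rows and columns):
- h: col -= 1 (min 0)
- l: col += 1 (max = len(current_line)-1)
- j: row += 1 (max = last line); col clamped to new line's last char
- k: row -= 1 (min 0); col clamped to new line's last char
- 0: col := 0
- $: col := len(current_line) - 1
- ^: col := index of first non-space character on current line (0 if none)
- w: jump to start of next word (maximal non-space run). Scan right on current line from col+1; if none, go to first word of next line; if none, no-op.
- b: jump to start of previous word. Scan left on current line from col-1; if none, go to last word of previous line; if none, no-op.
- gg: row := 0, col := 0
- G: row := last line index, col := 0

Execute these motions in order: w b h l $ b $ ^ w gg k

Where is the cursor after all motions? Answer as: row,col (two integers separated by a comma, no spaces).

After 1 (w): row=0 col=5 char='g'
After 2 (b): row=0 col=0 char='s'
After 3 (h): row=0 col=0 char='s'
After 4 (l): row=0 col=1 char='k'
After 5 ($): row=0 col=13 char='o'
After 6 (b): row=0 col=10 char='z'
After 7 ($): row=0 col=13 char='o'
After 8 (^): row=0 col=0 char='s'
After 9 (w): row=0 col=5 char='g'
After 10 (gg): row=0 col=0 char='s'
After 11 (k): row=0 col=0 char='s'

Answer: 0,0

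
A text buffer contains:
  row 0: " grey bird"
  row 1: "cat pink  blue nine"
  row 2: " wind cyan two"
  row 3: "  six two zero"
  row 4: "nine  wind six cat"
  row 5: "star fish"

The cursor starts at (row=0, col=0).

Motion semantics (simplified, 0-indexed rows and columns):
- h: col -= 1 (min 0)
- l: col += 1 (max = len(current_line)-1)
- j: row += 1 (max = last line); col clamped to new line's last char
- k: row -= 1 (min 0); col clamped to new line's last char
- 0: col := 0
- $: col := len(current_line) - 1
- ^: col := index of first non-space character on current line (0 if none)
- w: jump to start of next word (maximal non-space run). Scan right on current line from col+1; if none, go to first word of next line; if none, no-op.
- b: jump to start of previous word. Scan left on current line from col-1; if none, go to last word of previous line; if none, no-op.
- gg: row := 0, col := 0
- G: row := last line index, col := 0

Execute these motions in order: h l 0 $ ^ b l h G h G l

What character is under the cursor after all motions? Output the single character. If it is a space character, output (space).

After 1 (h): row=0 col=0 char='_'
After 2 (l): row=0 col=1 char='g'
After 3 (0): row=0 col=0 char='_'
After 4 ($): row=0 col=9 char='d'
After 5 (^): row=0 col=1 char='g'
After 6 (b): row=0 col=1 char='g'
After 7 (l): row=0 col=2 char='r'
After 8 (h): row=0 col=1 char='g'
After 9 (G): row=5 col=0 char='s'
After 10 (h): row=5 col=0 char='s'
After 11 (G): row=5 col=0 char='s'
After 12 (l): row=5 col=1 char='t'

Answer: t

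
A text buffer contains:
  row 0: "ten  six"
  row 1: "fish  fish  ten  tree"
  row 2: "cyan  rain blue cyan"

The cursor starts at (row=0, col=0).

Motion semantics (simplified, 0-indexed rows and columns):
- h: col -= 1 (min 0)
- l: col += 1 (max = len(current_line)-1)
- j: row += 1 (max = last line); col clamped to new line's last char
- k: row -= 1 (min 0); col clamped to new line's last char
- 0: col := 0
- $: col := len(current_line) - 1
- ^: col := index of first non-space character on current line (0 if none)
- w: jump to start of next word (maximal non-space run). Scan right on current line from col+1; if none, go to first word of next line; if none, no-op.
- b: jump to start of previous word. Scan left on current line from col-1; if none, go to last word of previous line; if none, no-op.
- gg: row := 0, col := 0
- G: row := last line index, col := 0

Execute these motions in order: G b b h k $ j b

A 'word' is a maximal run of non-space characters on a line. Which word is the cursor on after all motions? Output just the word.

Answer: fish

Derivation:
After 1 (G): row=2 col=0 char='c'
After 2 (b): row=1 col=17 char='t'
After 3 (b): row=1 col=12 char='t'
After 4 (h): row=1 col=11 char='_'
After 5 (k): row=0 col=7 char='x'
After 6 ($): row=0 col=7 char='x'
After 7 (j): row=1 col=7 char='i'
After 8 (b): row=1 col=6 char='f'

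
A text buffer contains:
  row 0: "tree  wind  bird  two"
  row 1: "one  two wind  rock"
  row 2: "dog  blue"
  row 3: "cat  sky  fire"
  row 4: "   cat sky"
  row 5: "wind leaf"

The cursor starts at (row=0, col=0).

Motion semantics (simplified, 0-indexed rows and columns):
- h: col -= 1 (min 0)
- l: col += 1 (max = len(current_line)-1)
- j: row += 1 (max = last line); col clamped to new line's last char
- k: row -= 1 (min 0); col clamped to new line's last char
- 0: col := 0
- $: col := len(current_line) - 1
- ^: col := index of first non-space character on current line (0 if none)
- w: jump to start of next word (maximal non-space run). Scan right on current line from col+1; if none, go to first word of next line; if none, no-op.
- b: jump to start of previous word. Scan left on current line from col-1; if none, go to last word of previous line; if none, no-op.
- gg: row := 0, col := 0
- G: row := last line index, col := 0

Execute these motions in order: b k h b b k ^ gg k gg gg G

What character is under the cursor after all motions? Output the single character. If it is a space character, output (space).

After 1 (b): row=0 col=0 char='t'
After 2 (k): row=0 col=0 char='t'
After 3 (h): row=0 col=0 char='t'
After 4 (b): row=0 col=0 char='t'
After 5 (b): row=0 col=0 char='t'
After 6 (k): row=0 col=0 char='t'
After 7 (^): row=0 col=0 char='t'
After 8 (gg): row=0 col=0 char='t'
After 9 (k): row=0 col=0 char='t'
After 10 (gg): row=0 col=0 char='t'
After 11 (gg): row=0 col=0 char='t'
After 12 (G): row=5 col=0 char='w'

Answer: w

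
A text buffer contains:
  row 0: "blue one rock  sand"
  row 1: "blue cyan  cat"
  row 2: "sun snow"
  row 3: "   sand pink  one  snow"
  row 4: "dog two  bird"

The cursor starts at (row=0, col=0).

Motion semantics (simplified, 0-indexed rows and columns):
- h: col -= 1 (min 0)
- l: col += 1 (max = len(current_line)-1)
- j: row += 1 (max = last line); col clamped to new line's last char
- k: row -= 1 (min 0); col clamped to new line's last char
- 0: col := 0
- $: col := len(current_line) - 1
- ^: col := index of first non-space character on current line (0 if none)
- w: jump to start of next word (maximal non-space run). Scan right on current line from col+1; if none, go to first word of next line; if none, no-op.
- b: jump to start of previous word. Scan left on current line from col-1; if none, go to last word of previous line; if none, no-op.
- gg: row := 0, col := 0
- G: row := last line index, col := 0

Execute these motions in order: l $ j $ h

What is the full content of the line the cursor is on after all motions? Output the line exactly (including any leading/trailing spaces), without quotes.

Answer: blue cyan  cat

Derivation:
After 1 (l): row=0 col=1 char='l'
After 2 ($): row=0 col=18 char='d'
After 3 (j): row=1 col=13 char='t'
After 4 ($): row=1 col=13 char='t'
After 5 (h): row=1 col=12 char='a'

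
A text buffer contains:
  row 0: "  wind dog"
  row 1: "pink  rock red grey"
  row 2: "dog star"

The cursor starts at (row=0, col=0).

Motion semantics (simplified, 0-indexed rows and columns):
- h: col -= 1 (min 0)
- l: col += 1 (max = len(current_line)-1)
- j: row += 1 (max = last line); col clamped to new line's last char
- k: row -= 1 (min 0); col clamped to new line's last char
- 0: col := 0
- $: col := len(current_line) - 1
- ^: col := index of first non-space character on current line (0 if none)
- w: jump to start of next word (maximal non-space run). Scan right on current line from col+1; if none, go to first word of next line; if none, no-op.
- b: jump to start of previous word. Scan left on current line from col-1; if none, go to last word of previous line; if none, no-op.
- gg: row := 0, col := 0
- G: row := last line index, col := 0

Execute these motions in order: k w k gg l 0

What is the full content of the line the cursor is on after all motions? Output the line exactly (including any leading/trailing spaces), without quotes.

After 1 (k): row=0 col=0 char='_'
After 2 (w): row=0 col=2 char='w'
After 3 (k): row=0 col=2 char='w'
After 4 (gg): row=0 col=0 char='_'
After 5 (l): row=0 col=1 char='_'
After 6 (0): row=0 col=0 char='_'

Answer:   wind dog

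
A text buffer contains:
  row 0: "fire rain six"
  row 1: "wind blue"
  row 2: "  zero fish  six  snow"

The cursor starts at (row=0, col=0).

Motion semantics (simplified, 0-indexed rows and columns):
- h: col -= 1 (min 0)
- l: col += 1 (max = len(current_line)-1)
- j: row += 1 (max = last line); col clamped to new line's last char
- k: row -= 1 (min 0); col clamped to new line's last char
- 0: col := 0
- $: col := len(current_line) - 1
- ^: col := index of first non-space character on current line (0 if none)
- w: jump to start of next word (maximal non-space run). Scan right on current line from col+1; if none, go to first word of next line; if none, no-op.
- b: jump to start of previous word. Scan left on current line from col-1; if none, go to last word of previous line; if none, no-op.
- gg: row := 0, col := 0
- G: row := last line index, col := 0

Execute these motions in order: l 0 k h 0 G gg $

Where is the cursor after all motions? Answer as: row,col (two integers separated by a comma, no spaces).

Answer: 0,12

Derivation:
After 1 (l): row=0 col=1 char='i'
After 2 (0): row=0 col=0 char='f'
After 3 (k): row=0 col=0 char='f'
After 4 (h): row=0 col=0 char='f'
After 5 (0): row=0 col=0 char='f'
After 6 (G): row=2 col=0 char='_'
After 7 (gg): row=0 col=0 char='f'
After 8 ($): row=0 col=12 char='x'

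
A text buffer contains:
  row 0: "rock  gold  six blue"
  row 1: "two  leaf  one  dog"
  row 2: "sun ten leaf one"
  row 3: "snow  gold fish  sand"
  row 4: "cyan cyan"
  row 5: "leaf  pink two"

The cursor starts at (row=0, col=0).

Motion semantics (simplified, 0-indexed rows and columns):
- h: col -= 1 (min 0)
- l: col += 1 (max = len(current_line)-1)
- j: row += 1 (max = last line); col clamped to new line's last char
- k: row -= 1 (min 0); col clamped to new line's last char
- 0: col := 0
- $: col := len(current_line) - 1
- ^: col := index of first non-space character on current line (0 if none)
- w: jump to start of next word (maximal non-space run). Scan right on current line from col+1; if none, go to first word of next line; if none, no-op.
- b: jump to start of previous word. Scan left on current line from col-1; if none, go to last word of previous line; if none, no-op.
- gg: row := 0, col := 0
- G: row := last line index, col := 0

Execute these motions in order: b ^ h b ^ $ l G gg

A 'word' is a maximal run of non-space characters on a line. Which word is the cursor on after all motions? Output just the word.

After 1 (b): row=0 col=0 char='r'
After 2 (^): row=0 col=0 char='r'
After 3 (h): row=0 col=0 char='r'
After 4 (b): row=0 col=0 char='r'
After 5 (^): row=0 col=0 char='r'
After 6 ($): row=0 col=19 char='e'
After 7 (l): row=0 col=19 char='e'
After 8 (G): row=5 col=0 char='l'
After 9 (gg): row=0 col=0 char='r'

Answer: rock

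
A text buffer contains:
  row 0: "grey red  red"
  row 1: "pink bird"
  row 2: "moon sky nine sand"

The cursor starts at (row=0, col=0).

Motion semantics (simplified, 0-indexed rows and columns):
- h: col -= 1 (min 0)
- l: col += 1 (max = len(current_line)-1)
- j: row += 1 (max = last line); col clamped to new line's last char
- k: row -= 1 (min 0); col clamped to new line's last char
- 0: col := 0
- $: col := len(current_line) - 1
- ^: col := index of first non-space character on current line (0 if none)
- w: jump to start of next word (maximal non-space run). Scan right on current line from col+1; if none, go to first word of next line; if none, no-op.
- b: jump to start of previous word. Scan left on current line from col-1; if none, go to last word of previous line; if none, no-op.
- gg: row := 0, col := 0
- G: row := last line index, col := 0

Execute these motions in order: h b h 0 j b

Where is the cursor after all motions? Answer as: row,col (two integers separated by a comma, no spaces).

After 1 (h): row=0 col=0 char='g'
After 2 (b): row=0 col=0 char='g'
After 3 (h): row=0 col=0 char='g'
After 4 (0): row=0 col=0 char='g'
After 5 (j): row=1 col=0 char='p'
After 6 (b): row=0 col=10 char='r'

Answer: 0,10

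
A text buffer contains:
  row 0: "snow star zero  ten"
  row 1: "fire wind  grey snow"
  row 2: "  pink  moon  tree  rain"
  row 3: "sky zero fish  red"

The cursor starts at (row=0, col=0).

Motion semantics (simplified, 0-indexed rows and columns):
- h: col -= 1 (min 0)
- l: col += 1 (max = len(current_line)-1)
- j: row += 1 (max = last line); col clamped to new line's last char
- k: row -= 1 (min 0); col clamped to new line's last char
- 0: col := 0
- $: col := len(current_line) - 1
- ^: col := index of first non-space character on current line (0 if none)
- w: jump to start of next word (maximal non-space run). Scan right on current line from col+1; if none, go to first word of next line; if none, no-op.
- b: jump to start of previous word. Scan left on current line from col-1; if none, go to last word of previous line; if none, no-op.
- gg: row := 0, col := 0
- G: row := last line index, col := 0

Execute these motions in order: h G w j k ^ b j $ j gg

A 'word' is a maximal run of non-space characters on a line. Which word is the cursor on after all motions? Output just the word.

After 1 (h): row=0 col=0 char='s'
After 2 (G): row=3 col=0 char='s'
After 3 (w): row=3 col=4 char='z'
After 4 (j): row=3 col=4 char='z'
After 5 (k): row=2 col=4 char='n'
After 6 (^): row=2 col=2 char='p'
After 7 (b): row=1 col=16 char='s'
After 8 (j): row=2 col=16 char='e'
After 9 ($): row=2 col=23 char='n'
After 10 (j): row=3 col=17 char='d'
After 11 (gg): row=0 col=0 char='s'

Answer: snow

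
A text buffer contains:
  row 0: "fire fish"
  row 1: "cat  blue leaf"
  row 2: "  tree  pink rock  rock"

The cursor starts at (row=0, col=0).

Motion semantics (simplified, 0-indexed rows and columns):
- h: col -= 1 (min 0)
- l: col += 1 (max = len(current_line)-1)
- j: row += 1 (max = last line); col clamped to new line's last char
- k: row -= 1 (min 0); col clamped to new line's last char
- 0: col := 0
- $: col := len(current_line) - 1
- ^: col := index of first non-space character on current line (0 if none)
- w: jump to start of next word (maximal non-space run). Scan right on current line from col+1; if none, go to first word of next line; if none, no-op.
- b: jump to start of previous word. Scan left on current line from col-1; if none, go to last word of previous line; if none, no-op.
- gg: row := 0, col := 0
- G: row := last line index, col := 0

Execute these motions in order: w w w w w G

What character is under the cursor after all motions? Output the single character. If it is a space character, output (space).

Answer: (space)

Derivation:
After 1 (w): row=0 col=5 char='f'
After 2 (w): row=1 col=0 char='c'
After 3 (w): row=1 col=5 char='b'
After 4 (w): row=1 col=10 char='l'
After 5 (w): row=2 col=2 char='t'
After 6 (G): row=2 col=0 char='_'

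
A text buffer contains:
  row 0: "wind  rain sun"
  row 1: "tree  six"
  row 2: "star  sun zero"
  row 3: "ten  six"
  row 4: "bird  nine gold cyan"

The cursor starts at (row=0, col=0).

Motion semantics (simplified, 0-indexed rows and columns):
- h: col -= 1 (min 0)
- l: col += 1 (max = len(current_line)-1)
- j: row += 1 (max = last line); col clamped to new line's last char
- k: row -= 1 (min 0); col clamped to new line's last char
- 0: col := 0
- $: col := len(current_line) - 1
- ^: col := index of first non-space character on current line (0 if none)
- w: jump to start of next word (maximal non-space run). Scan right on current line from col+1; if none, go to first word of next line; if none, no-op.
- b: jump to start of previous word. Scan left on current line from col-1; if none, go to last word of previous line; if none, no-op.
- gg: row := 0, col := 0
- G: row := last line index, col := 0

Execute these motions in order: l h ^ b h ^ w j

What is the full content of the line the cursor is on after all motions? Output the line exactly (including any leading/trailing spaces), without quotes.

Answer: tree  six

Derivation:
After 1 (l): row=0 col=1 char='i'
After 2 (h): row=0 col=0 char='w'
After 3 (^): row=0 col=0 char='w'
After 4 (b): row=0 col=0 char='w'
After 5 (h): row=0 col=0 char='w'
After 6 (^): row=0 col=0 char='w'
After 7 (w): row=0 col=6 char='r'
After 8 (j): row=1 col=6 char='s'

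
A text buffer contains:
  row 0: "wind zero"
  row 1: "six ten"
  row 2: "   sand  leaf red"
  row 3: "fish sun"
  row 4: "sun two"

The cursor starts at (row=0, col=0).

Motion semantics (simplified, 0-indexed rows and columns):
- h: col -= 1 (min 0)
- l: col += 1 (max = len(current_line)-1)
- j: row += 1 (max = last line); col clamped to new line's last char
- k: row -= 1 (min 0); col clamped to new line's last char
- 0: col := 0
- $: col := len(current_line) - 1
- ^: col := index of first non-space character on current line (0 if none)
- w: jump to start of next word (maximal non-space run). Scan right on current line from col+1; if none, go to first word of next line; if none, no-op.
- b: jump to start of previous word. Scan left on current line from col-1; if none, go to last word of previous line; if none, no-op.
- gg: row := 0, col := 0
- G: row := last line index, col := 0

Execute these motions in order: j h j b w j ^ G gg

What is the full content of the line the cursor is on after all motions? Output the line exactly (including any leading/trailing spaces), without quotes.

Answer: wind zero

Derivation:
After 1 (j): row=1 col=0 char='s'
After 2 (h): row=1 col=0 char='s'
After 3 (j): row=2 col=0 char='_'
After 4 (b): row=1 col=4 char='t'
After 5 (w): row=2 col=3 char='s'
After 6 (j): row=3 col=3 char='h'
After 7 (^): row=3 col=0 char='f'
After 8 (G): row=4 col=0 char='s'
After 9 (gg): row=0 col=0 char='w'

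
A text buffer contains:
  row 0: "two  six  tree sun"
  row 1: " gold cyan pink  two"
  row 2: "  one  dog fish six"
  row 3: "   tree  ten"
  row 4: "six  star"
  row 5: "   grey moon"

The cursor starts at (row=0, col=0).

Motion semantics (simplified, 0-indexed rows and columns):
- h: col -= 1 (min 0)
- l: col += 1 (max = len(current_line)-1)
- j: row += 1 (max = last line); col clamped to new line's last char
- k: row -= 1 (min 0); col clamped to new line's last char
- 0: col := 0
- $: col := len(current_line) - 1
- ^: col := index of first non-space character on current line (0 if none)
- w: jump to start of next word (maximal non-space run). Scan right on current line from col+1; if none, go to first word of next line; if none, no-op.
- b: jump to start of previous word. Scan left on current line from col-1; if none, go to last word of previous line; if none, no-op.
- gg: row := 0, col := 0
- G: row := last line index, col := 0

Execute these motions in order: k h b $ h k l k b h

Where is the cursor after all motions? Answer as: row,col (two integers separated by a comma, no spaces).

After 1 (k): row=0 col=0 char='t'
After 2 (h): row=0 col=0 char='t'
After 3 (b): row=0 col=0 char='t'
After 4 ($): row=0 col=17 char='n'
After 5 (h): row=0 col=16 char='u'
After 6 (k): row=0 col=16 char='u'
After 7 (l): row=0 col=17 char='n'
After 8 (k): row=0 col=17 char='n'
After 9 (b): row=0 col=15 char='s'
After 10 (h): row=0 col=14 char='_'

Answer: 0,14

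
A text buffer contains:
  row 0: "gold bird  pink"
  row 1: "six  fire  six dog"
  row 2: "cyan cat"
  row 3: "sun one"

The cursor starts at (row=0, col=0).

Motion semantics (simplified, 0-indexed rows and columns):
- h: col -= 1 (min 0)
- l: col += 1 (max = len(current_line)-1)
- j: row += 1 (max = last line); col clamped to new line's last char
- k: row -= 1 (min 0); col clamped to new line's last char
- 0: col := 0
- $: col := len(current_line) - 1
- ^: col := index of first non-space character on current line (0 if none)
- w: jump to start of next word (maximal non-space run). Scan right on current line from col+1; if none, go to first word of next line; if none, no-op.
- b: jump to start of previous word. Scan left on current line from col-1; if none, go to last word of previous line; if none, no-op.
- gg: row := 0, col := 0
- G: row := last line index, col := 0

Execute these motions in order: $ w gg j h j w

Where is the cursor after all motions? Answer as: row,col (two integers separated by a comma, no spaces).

After 1 ($): row=0 col=14 char='k'
After 2 (w): row=1 col=0 char='s'
After 3 (gg): row=0 col=0 char='g'
After 4 (j): row=1 col=0 char='s'
After 5 (h): row=1 col=0 char='s'
After 6 (j): row=2 col=0 char='c'
After 7 (w): row=2 col=5 char='c'

Answer: 2,5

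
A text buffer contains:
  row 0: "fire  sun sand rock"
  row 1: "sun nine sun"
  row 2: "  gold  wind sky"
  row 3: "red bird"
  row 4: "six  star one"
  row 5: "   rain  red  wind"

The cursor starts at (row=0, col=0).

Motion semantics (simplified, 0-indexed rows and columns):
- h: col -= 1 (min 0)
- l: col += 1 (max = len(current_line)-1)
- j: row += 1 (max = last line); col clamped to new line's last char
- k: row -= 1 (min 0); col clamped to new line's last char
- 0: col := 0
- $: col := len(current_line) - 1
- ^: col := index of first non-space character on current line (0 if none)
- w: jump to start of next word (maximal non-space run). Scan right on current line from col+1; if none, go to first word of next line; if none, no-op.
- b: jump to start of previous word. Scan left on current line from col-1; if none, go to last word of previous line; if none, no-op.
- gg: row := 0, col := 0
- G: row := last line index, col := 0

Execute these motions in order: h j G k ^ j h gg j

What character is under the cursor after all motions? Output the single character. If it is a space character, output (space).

After 1 (h): row=0 col=0 char='f'
After 2 (j): row=1 col=0 char='s'
After 3 (G): row=5 col=0 char='_'
After 4 (k): row=4 col=0 char='s'
After 5 (^): row=4 col=0 char='s'
After 6 (j): row=5 col=0 char='_'
After 7 (h): row=5 col=0 char='_'
After 8 (gg): row=0 col=0 char='f'
After 9 (j): row=1 col=0 char='s'

Answer: s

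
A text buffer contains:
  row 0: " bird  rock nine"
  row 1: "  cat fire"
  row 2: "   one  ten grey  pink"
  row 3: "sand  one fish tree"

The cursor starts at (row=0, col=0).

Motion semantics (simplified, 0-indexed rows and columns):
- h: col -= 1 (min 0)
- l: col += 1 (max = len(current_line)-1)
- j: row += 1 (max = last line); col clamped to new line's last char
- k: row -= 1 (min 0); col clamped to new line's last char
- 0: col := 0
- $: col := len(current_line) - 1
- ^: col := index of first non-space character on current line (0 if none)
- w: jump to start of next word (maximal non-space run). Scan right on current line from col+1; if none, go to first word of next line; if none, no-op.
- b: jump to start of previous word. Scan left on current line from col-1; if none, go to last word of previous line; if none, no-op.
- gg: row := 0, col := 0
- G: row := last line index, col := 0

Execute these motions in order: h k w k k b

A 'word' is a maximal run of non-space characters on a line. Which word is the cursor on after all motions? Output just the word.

After 1 (h): row=0 col=0 char='_'
After 2 (k): row=0 col=0 char='_'
After 3 (w): row=0 col=1 char='b'
After 4 (k): row=0 col=1 char='b'
After 5 (k): row=0 col=1 char='b'
After 6 (b): row=0 col=1 char='b'

Answer: bird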